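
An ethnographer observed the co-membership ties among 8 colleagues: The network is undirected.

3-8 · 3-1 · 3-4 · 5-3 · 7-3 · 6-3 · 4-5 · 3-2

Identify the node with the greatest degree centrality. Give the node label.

3

Degrees — 1:1, 2:1, 3:7, 4:2, 5:2, 6:1, 7:1, 8:1.
The maximum is 7, attained only by 3.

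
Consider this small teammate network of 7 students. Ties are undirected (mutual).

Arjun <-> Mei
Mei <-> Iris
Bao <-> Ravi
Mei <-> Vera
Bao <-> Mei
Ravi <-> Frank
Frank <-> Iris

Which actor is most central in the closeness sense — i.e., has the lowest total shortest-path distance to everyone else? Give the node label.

Farness (sum of distances to all others) for each node — Arjun:13, Bao:10, Frank:12, Iris:10, Mei:8, Ravi:12, Vera:13.
The smallest farness is 8, for Mei, so Mei has the highest closeness.

Mei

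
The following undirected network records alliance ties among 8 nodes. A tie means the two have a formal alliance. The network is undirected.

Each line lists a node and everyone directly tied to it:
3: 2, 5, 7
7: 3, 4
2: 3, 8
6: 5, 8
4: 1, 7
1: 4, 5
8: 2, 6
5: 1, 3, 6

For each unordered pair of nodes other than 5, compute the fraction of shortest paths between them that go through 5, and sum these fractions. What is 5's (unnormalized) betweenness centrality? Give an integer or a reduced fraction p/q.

15/2

Pairs whose geodesics pass through 5 — 8–1: 1; 8–4: 1/2; 6–1: 1; 6–4: 1; 6–7: 1; 6–3: 1; 1–3: 1; 1–2: 1.
All other pairs contribute 0.
Summing the contributions gives betweenness(5) = 15/2.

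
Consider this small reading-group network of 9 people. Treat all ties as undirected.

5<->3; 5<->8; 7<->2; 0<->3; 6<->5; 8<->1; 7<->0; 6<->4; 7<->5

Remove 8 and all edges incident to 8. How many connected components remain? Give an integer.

Without 8, the remaining ties split the others into: {0, 2, 3, 4, 5, 6, 7}; {1}.
That's 2 separate components.

2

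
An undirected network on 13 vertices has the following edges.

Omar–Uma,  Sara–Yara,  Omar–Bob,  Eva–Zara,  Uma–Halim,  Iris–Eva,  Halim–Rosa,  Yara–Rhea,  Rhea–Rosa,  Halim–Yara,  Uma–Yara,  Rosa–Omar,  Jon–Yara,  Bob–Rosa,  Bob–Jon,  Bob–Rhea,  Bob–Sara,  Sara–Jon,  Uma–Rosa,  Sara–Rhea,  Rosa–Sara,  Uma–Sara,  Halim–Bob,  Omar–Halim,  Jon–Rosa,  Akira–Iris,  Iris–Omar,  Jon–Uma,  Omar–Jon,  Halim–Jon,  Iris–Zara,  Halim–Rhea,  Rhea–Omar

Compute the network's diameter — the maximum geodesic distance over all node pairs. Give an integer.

4

Eccentricity of each node (its greatest distance to any other): Akira:4, Bob:3, Eva:4, Halim:3, Iris:3, Jon:3, Omar:2, Rhea:3, Rosa:3, Sara:4, Uma:3, Yara:4, Zara:4.
The maximum eccentricity is 4, realized for instance by the pair Akira–Sara via Akira – Iris – Omar – Uma – Sara. So the diameter is 4.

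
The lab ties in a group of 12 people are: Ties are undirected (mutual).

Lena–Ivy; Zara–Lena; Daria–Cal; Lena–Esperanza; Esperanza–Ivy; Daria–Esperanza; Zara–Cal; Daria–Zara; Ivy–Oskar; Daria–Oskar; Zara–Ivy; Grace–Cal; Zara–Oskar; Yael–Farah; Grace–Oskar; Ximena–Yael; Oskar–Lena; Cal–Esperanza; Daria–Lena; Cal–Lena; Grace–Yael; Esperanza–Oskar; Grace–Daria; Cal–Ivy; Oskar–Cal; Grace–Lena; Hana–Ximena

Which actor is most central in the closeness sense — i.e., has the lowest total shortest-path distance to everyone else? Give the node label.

Farness (sum of distances to all others) for each node — Cal:19, Daria:20, Esperanza:25, Farah:32, Grace:18, Hana:40, Ivy:25, Lena:19, Oskar:19, Ximena:30, Yael:22, Zara:25.
The smallest farness is 18, for Grace, so Grace has the highest closeness.

Grace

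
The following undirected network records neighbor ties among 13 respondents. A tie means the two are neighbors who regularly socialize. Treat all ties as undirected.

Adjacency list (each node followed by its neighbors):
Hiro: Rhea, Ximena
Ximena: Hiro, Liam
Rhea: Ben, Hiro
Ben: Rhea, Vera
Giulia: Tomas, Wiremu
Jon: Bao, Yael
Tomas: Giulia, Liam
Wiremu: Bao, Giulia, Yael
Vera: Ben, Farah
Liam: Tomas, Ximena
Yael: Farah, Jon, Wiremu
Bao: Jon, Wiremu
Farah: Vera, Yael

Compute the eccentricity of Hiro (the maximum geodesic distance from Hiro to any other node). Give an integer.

6

Distances from Hiro: Bao:6, Ben:2, Farah:4, Giulia:4, Jon:6, Liam:2, Rhea:1, Tomas:3, Vera:3, Wiremu:5, Ximena:1, Yael:5.
The largest is 6 (to Jon and Bao), so the eccentricity of Hiro is 6.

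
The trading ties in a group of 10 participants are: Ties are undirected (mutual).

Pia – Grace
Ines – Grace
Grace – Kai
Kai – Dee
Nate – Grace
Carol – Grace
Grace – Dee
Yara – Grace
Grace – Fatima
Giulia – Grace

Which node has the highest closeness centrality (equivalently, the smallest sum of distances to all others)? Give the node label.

Grace

Farness (sum of distances to all others) for each node — Carol:17, Dee:16, Fatima:17, Giulia:17, Grace:9, Ines:17, Kai:16, Nate:17, Pia:17, Yara:17.
The smallest farness is 9, for Grace, so Grace has the highest closeness.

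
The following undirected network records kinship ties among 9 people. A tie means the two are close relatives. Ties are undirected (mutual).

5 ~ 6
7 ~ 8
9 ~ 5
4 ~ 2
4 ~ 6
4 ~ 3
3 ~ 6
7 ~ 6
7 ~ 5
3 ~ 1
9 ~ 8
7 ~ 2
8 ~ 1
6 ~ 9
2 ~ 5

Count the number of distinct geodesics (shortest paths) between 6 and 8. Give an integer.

The shortest distance is 2. The length-2 paths are: 6–7–8; 6–9–8.
That gives 2 distinct shortest paths.

2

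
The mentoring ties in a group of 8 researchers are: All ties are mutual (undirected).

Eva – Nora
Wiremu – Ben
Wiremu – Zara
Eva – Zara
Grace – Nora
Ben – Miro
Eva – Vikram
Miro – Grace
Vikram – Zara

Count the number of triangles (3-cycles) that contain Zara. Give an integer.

1

Zara's neighbors: Eva, Vikram, and Wiremu.
Neighbor pairs that are themselves tied: Zara–Eva–Vikram. Each forms one triangle with Zara, for 1 in total.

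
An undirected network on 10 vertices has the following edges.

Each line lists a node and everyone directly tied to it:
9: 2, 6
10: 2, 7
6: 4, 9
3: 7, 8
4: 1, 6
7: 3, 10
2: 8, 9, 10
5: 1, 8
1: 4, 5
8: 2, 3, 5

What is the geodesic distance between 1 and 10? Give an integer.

4

One shortest route is 1 – 5 – 8 – 2 – 10, which uses 4 edges, and at distance 3 from 1 we only reach {2, 3, 9}, which does not include 10. So d(1,10) = 4.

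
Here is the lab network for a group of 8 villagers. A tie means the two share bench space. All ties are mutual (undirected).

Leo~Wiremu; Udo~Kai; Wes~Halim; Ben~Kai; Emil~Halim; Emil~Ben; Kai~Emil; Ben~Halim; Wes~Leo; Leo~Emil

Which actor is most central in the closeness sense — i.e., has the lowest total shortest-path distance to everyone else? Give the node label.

Farness (sum of distances to all others) for each node — Ben:12, Emil:10, Halim:13, Kai:13, Leo:12, Udo:19, Wes:15, Wiremu:18.
The smallest farness is 10, for Emil, so Emil has the highest closeness.

Emil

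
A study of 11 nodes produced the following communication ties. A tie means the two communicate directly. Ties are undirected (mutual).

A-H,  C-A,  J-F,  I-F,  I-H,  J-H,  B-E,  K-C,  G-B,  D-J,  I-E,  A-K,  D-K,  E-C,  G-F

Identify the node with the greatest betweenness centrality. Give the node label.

Unnormalized betweenness of each node: A:3, B:17/6, C:41/6, D:3, E:59/6, F:49/6, G:5/2, H:37/6, I:41/6, J:47/6, K:4.
E has the largest value, 59/6, making it the main broker — the node through which the most shortest paths run.

E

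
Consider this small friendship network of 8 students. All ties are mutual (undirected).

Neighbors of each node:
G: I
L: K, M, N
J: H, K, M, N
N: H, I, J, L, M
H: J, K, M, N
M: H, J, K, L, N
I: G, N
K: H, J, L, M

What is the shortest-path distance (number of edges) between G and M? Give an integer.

One shortest route is G – I – N – M, which uses 3 edges, and at distance 2 from G we only reach {N}, which does not include M. So d(G,M) = 3.

3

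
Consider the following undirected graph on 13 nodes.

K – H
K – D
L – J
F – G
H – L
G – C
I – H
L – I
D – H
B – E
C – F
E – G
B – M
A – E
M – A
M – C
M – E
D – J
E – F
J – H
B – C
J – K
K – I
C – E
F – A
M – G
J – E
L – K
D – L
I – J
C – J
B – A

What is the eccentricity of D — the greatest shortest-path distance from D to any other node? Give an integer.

3

Distances from D: A:3, B:3, C:2, E:2, F:3, G:3, H:1, I:2, J:1, K:1, L:1, M:3.
The largest is 3 (to B, M, G, F, and A), so the eccentricity of D is 3.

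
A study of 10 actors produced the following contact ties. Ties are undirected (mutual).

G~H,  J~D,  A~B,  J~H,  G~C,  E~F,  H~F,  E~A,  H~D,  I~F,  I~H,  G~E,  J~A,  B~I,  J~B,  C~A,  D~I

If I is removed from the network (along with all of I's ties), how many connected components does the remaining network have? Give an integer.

1

I's neighbors (B, D, F, and H) remain reachable from one another through other ties, so the rest of the network stays in one piece.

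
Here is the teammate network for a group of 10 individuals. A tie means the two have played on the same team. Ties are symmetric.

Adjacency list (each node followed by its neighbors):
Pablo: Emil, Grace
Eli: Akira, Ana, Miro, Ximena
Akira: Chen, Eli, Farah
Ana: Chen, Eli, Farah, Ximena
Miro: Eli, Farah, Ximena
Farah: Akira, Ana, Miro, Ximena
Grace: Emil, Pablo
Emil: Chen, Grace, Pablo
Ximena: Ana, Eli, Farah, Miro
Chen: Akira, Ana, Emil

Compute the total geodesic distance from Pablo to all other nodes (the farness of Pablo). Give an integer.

27

Distances from Pablo: Akira:3, Ana:3, Chen:2, Eli:4, Emil:1, Farah:4, Grace:1, Miro:5, Ximena:4.
Sum = 3 + 3 + 2 + 4 + 1 + 4 + 1 + 5 + 4 = 27.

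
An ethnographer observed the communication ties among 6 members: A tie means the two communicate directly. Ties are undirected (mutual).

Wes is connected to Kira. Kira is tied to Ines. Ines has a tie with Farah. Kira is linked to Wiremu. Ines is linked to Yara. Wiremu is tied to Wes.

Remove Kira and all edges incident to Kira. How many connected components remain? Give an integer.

Without Kira, the remaining ties split the others into: {Farah, Ines, Yara}; {Wes, Wiremu}.
That's 2 separate components.

2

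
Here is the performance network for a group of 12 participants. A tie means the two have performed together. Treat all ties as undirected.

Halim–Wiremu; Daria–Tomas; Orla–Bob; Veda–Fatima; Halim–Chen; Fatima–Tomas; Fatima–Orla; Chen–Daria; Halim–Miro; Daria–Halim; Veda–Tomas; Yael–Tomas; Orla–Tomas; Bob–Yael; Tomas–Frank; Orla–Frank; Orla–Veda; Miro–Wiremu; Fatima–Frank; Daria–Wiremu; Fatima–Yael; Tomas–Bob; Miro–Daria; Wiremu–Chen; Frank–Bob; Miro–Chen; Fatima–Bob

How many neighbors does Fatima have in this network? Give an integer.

Fatima is directly tied to Bob, Frank, Orla, Tomas, Veda, and Yael. That is 6 neighbors, so the degree of Fatima is 6.

6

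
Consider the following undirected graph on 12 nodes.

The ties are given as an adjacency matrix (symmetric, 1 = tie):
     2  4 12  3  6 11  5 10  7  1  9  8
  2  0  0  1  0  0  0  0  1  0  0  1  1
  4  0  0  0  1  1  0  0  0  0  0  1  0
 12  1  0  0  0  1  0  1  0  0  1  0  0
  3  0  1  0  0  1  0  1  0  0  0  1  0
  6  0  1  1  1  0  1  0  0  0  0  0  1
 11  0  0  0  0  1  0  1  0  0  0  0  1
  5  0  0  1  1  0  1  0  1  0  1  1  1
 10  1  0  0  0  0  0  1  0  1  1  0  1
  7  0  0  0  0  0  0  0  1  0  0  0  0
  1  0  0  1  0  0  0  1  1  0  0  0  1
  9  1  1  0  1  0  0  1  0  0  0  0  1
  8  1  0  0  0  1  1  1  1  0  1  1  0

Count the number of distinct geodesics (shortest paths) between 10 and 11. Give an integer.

The shortest distance is 2. The length-2 paths are: 10–8–11; 10–5–11.
That gives 2 distinct shortest paths.

2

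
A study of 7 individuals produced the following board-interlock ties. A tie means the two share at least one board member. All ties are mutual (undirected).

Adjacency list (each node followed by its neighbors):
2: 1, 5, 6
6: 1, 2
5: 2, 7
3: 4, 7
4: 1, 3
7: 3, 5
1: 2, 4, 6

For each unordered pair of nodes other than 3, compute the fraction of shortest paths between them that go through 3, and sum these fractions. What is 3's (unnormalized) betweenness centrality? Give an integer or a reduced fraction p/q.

2

Pairs whose geodesics pass through 3 — 5–4: 1/2; 1–7: 1/2; 4–7: 1.
All other pairs contribute 0.
Summing the contributions gives betweenness(3) = 2.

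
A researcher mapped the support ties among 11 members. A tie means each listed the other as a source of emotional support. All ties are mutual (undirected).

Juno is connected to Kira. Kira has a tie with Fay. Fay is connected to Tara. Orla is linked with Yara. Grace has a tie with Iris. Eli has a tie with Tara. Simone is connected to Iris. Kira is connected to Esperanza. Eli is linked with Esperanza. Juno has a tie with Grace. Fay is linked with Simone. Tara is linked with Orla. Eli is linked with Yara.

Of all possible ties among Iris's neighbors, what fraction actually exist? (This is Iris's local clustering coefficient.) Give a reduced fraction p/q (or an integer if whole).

Iris's neighbors: Grace and Simone (k = 2).
Possible neighbor pairs: C(2,2) = 1. Edges among them: none → e = 0.
Clustering(Iris) = 0/1.

0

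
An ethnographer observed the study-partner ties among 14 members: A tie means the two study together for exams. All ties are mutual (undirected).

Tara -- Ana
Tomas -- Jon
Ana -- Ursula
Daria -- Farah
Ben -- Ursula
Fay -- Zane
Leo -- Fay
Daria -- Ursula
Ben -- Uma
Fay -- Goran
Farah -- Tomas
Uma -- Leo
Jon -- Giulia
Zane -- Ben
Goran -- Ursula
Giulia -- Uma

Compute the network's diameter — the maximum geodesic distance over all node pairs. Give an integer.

Eccentricity of each node (its greatest distance to any other): Ana:5, Ben:4, Daria:4, Farah:5, Fay:5, Giulia:5, Goran:5, Jon:6, Leo:5, Tara:6, Tomas:5, Uma:4, Ursula:4, Zane:5.
The maximum eccentricity is 6, realized for instance by the pair Tara–Jon via Tara – Ana – Ursula – Ben – Uma – Giulia – Jon. So the diameter is 6.

6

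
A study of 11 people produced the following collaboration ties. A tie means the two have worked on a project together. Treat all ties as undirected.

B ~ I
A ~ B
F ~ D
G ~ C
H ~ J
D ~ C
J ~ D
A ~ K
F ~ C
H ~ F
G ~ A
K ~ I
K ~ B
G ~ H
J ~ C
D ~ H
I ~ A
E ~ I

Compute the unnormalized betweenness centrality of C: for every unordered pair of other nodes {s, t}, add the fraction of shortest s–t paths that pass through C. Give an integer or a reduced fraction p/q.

28/3

Pairs whose geodesics pass through C — D–G: 1/2; D–B: 1/2; D–I: 1/2; D–K: 1/2; D–A: 1/2; D–E: 1/2; G–J: 1/2; G–F: 1/2; J–F: 1/3; J–B: 1/2; J–I: 1/2; J–K: 1/2; J–A: 1/2; J–E: 1/2 … (+5 more pairs).
All other pairs contribute 0.
Summing the contributions gives betweenness(C) = 28/3.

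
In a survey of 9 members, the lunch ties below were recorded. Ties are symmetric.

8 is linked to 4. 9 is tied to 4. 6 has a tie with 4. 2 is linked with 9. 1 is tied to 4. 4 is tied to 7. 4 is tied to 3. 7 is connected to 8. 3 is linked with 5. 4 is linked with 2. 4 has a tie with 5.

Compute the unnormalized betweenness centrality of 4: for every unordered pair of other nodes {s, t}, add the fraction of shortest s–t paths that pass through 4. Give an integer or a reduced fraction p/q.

25

Pairs whose geodesics pass through 4 — 5–6: 1; 5–8: 1; 5–1: 1; 5–7: 1; 5–2: 1; 5–9: 1; 3–6: 1; 3–8: 1; 3–1: 1; 3–7: 1; 3–2: 1; 3–9: 1; 6–8: 1; 6–1: 1 … (+11 more pairs).
All other pairs contribute 0.
Summing the contributions gives betweenness(4) = 25.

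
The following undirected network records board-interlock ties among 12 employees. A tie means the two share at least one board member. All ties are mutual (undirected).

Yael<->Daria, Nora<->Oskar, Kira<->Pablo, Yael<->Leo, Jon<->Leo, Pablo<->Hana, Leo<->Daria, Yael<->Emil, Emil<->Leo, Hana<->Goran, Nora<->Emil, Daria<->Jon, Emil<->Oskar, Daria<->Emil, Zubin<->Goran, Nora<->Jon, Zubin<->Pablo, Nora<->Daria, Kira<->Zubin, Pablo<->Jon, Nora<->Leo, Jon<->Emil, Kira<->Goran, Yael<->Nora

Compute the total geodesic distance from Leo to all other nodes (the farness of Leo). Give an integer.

Distances from Leo: Daria:1, Emil:1, Goran:4, Hana:3, Jon:1, Kira:3, Nora:1, Oskar:2, Pablo:2, Yael:1, Zubin:3.
Sum = 1 + 1 + 4 + 3 + 1 + 3 + 1 + 2 + 2 + 1 + 3 = 22.

22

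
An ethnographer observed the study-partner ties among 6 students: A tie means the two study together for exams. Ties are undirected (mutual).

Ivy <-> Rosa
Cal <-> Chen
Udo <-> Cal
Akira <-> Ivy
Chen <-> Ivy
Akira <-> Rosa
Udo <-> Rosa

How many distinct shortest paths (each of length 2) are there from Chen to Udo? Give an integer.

The shortest distance is 2, and the only length-2 path is Chen–Cal–Udo. So there is exactly 1 shortest path.

1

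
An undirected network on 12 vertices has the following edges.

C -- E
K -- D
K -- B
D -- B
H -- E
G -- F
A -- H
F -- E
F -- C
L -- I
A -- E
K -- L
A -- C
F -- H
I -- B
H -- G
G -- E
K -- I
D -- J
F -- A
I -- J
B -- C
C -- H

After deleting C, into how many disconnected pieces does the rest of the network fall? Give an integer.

Without C, the remaining ties split the others into: {B, D, I, J, K, L}; {A, E, F, G, H}.
That's 2 separate components.

2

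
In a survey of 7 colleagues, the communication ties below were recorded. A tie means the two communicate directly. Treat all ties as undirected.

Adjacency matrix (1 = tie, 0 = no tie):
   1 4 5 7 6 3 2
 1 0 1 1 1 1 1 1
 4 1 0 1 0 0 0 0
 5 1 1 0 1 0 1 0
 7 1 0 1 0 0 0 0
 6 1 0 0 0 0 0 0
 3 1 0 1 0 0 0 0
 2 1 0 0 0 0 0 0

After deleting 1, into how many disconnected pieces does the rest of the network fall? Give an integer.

Without 1, the remaining ties split the others into: {3, 4, 5, 7}; {6}; {2}.
That's 3 separate components.

3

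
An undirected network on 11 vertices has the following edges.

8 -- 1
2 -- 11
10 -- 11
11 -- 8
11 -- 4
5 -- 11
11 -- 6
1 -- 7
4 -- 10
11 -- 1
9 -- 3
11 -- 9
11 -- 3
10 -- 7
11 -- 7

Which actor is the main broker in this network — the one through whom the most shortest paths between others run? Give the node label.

11

Unnormalized betweenness of each node: 1:1/2, 2:0, 3:0, 4:0, 5:0, 6:0, 7:1/2, 8:0, 9:0, 10:1/2, 11:77/2.
11 has the largest value, 77/2, making it the main broker — the node through which the most shortest paths run.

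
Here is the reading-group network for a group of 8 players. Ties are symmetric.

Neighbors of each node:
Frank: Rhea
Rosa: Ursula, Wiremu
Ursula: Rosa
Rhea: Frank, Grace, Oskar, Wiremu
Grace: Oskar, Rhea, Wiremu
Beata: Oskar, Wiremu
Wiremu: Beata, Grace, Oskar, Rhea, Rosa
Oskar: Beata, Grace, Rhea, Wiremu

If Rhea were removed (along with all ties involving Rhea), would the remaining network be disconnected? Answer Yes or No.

Removing Rhea leaves {Beata, Grace, Oskar, Rosa, Ursula, and Wiremu} with no path to {Frank}, so the network splits into 2 components. Rhea is a cut vertex.

Yes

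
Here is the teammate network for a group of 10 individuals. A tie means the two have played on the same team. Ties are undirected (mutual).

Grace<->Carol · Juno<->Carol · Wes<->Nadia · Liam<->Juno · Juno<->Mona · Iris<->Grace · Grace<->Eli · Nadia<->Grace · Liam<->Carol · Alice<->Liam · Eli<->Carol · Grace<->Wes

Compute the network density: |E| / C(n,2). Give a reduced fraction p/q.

4/15

There are 12 edges and 10 nodes, so the maximum possible is C(10,2) = 45.
Density = 12/45 = 4/15.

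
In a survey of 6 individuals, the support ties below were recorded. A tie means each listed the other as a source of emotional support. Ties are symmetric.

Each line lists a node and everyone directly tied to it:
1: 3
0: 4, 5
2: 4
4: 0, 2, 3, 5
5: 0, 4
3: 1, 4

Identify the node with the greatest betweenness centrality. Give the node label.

4

Unnormalized betweenness of each node: 0:0, 1:0, 2:0, 3:4, 4:8, 5:0.
4 has the largest value, 8, making it the main broker — the node through which the most shortest paths run.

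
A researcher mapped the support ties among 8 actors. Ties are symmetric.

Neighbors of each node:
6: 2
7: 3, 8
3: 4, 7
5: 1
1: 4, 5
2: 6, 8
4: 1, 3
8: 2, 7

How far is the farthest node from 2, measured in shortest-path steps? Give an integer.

6

Distances from 2: 1:5, 3:3, 4:4, 5:6, 6:1, 7:2, 8:1.
The largest is 6 (to 5), so the eccentricity of 2 is 6.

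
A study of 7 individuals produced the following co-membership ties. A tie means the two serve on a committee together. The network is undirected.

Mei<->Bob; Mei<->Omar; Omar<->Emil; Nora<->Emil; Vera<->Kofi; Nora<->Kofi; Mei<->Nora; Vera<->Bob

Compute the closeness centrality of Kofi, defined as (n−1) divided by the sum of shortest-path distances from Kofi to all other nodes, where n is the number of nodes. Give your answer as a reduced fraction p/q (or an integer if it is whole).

6/11

Distances from Kofi: Bob:2, Emil:2, Mei:2, Nora:1, Omar:3, Vera:1. Sum = 11.
n = 7, so closeness = 6/11.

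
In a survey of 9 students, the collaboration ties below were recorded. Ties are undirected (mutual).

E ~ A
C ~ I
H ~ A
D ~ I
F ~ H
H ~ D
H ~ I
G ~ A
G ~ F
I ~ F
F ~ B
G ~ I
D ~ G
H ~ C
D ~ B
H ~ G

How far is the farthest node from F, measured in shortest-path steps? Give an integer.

Distances from F: A:2, B:1, C:2, D:2, E:3, G:1, H:1, I:1.
The largest is 3 (to E), so the eccentricity of F is 3.

3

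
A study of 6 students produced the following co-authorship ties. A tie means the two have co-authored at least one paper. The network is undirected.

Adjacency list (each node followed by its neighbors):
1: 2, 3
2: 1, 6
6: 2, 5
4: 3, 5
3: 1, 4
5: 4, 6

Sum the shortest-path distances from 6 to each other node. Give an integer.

9

Distances from 6: 1:2, 2:1, 3:3, 4:2, 5:1.
Sum = 2 + 1 + 3 + 2 + 1 = 9.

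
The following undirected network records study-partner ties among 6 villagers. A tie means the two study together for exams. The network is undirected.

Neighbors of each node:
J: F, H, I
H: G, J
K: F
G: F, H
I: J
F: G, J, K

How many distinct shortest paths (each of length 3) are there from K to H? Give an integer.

2

The shortest distance is 3. The length-3 paths are: K–F–J–H; K–F–G–H.
That gives 2 distinct shortest paths.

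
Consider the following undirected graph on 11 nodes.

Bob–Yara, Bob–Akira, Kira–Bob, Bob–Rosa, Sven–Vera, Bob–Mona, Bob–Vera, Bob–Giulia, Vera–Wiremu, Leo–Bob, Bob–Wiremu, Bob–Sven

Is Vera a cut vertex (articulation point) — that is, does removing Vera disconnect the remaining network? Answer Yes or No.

No

Even without Vera, every remaining node can still reach every other (the residual graph is connected), so Vera is not a cut vertex.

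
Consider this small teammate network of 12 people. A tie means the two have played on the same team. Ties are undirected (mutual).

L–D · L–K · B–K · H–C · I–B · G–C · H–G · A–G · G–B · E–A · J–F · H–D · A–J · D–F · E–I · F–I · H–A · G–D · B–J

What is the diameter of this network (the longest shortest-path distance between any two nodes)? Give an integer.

Eccentricity of each node (its greatest distance to any other): A:3, B:2, C:3, D:3, E:4, F:3, G:2, H:3, I:3, J:3, K:3, L:4.
The maximum eccentricity is 4, realized for instance by the pair E–L via E – I – B – K – L. So the diameter is 4.

4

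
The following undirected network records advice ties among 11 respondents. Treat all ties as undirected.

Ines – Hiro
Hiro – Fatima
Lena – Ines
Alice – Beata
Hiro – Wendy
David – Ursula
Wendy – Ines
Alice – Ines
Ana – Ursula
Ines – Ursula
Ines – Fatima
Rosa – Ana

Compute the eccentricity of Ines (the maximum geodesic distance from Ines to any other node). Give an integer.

3

Distances from Ines: Alice:1, Ana:2, Beata:2, David:2, Fatima:1, Hiro:1, Lena:1, Rosa:3, Ursula:1, Wendy:1.
The largest is 3 (to Rosa), so the eccentricity of Ines is 3.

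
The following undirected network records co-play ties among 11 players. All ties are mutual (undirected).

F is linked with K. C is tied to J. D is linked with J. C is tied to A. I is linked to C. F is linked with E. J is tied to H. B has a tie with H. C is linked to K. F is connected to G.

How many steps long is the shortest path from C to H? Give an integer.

2

One shortest route is C – J – H, which uses 2 edges, and C and H are not directly tied, so nothing shorter exists. So d(C,H) = 2.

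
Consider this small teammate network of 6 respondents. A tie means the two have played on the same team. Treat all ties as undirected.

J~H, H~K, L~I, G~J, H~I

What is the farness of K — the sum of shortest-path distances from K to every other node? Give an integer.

Distances from K: G:3, H:1, I:2, J:2, L:3.
Sum = 3 + 1 + 2 + 2 + 3 = 11.

11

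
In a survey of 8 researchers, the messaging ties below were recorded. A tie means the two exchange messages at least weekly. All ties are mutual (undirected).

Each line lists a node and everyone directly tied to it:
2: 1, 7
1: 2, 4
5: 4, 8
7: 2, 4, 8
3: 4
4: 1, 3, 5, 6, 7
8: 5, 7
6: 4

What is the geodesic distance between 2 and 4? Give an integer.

One shortest route is 2 – 1 – 4, which uses 2 edges, and 2 and 4 are not directly tied, so nothing shorter exists. So d(2,4) = 2.

2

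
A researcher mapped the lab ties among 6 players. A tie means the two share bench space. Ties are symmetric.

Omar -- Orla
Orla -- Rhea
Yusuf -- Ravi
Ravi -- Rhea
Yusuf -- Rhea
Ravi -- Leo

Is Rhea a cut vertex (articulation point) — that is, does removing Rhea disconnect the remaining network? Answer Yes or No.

Yes

Removing Rhea leaves {Omar and Orla} with no path to {Leo, Ravi, and Yusuf}, so the network splits into 2 components. Rhea is a cut vertex.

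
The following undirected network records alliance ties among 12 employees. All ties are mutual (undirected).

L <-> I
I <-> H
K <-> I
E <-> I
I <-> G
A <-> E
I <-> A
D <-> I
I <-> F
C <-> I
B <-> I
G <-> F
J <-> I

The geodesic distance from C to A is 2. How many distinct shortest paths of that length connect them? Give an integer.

1

The shortest distance is 2, and the only length-2 path is C–I–A. So there is exactly 1 shortest path.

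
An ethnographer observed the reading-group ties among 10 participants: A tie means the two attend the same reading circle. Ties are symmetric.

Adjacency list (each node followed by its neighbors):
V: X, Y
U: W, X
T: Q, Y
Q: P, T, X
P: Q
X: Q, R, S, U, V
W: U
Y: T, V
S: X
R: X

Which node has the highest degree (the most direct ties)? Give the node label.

X

Degrees — P:1, Q:3, R:1, S:1, T:2, U:2, V:2, W:1, X:5, Y:2.
The maximum is 5, attained only by X.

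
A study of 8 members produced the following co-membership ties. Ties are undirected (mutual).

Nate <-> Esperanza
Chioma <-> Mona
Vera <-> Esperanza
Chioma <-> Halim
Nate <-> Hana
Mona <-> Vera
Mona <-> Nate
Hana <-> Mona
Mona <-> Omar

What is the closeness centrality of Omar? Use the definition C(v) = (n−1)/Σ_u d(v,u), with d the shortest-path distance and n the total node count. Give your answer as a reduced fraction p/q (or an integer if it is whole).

7/15

Distances from Omar: Chioma:2, Esperanza:3, Halim:3, Hana:2, Mona:1, Nate:2, Vera:2. Sum = 15.
n = 8, so closeness = 7/15.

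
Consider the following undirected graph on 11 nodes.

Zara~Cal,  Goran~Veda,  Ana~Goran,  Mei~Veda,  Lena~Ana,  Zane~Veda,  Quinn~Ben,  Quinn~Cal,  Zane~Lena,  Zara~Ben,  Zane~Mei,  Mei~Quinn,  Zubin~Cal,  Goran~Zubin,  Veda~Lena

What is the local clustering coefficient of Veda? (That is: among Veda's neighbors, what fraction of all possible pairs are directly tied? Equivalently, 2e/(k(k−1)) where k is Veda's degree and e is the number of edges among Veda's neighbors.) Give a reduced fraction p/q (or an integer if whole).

Veda's neighbors: Goran, Lena, Mei, and Zane (k = 4).
Possible neighbor pairs: C(4,2) = 6. Edges among them: Lena–Zane, Mei–Zane → e = 2.
Clustering(Veda) = 2/6 = 1/3.

1/3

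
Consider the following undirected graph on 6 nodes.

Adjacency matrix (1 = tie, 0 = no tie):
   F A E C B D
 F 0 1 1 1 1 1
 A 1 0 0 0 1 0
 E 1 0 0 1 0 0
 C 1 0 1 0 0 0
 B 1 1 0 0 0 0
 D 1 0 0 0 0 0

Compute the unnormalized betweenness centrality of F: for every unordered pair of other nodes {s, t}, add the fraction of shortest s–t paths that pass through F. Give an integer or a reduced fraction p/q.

8

Pairs whose geodesics pass through F — A–E: 1; A–C: 1; A–D: 1; E–B: 1; E–D: 1; C–B: 1; C–D: 1; B–D: 1.
All other pairs contribute 0.
Summing the contributions gives betweenness(F) = 8.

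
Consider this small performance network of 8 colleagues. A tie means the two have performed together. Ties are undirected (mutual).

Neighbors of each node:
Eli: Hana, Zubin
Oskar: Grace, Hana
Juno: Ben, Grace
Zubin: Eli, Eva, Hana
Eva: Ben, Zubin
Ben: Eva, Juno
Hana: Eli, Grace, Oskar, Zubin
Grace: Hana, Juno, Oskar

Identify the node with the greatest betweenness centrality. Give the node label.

Hana

Unnormalized betweenness of each node: Ben:2, Eli:0, Eva:3, Grace:5, Hana:7, Juno:3, Oskar:0, Zubin:5.
Hana has the largest value, 7, making it the main broker — the node through which the most shortest paths run.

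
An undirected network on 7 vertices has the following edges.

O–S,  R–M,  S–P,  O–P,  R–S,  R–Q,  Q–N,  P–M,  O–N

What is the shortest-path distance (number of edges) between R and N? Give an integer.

One shortest route is R – Q – N, which uses 2 edges, and R and N are not directly tied, so nothing shorter exists. So d(R,N) = 2.

2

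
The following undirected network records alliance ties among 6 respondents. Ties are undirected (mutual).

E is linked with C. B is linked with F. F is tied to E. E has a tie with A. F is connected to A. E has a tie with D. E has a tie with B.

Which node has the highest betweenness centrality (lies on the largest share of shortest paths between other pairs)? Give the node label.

Unnormalized betweenness of each node: A:0, B:0, C:0, D:0, E:15/2, F:1/2.
E has the largest value, 15/2, making it the main broker — the node through which the most shortest paths run.

E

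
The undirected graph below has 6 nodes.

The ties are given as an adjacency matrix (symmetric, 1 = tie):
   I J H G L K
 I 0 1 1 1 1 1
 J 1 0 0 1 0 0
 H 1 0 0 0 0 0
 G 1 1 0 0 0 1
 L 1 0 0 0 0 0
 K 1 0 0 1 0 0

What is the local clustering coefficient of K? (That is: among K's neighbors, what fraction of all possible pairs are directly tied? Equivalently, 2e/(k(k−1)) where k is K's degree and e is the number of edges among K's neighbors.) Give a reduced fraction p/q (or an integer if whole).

K's neighbors: G and I (k = 2).
Possible neighbor pairs: C(2,2) = 1. Edges among them: G–I → e = 1.
Clustering(K) = 1/1.

1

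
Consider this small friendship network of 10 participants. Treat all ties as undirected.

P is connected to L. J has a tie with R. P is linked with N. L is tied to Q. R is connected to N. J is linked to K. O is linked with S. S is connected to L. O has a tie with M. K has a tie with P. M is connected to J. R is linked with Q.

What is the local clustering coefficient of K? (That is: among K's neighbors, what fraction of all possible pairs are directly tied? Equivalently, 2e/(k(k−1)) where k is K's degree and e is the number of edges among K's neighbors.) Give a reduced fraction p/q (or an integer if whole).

K's neighbors: J and P (k = 2).
Possible neighbor pairs: C(2,2) = 1. Edges among them: none → e = 0.
Clustering(K) = 0/1.

0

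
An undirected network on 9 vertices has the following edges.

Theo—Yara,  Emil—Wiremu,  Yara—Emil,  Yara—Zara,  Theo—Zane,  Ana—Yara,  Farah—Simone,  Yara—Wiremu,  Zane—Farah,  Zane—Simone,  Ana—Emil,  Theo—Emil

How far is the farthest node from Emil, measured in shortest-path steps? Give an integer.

3

Distances from Emil: Ana:1, Farah:3, Simone:3, Theo:1, Wiremu:1, Yara:1, Zane:2, Zara:2.
The largest is 3 (to Simone and Farah), so the eccentricity of Emil is 3.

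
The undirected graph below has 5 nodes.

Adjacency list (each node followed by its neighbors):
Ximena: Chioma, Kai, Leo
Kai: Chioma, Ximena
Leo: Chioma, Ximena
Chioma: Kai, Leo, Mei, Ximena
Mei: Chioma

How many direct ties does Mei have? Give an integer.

Mei is directly tied to Chioma. That is 1 neighbor, so the degree of Mei is 1.

1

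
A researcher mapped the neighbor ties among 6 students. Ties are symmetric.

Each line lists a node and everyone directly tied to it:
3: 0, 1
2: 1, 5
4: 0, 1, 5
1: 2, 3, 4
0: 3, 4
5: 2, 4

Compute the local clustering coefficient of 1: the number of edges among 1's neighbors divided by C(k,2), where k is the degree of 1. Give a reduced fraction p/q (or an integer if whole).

1's neighbors: 2, 3, and 4 (k = 3).
Possible neighbor pairs: C(3,2) = 3. Edges among them: none → e = 0.
Clustering(1) = 0/3 = 0.

0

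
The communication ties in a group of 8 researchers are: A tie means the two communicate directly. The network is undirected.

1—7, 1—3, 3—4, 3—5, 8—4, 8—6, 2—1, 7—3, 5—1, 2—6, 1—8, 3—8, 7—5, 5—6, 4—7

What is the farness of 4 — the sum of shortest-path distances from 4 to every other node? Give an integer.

Distances from 4: 1:2, 2:3, 3:1, 5:2, 6:2, 7:1, 8:1.
Sum = 2 + 3 + 1 + 2 + 2 + 1 + 1 = 12.

12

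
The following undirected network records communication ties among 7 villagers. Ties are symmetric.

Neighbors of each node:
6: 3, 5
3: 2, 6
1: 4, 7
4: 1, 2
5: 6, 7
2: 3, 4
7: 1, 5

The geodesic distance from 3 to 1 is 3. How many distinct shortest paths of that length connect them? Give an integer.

1

The shortest distance is 3, and the only length-3 path is 3–2–4–1. So there is exactly 1 shortest path.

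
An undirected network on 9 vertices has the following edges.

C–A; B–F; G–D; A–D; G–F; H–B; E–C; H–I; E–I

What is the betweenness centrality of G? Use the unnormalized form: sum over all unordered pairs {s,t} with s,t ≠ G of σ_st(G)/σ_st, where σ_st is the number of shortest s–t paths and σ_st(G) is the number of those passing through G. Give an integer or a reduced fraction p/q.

Pairs whose geodesics pass through G — C–F: 1; H–D: 1; B–D: 1; B–A: 1; F–D: 1; F–A: 1.
All other pairs contribute 0.
Summing the contributions gives betweenness(G) = 6.

6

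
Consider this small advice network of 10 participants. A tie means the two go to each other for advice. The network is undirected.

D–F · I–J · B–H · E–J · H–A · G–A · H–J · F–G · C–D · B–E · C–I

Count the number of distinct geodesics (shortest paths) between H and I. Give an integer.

1

The shortest distance is 2, and the only length-2 path is H–J–I. So there is exactly 1 shortest path.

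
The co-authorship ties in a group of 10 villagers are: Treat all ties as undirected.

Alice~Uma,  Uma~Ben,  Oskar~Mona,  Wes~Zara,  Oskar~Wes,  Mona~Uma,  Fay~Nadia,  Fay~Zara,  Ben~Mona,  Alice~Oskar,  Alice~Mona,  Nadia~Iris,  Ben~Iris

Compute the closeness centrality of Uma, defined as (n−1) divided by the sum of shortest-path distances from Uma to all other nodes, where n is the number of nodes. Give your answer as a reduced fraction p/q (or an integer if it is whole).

Distances from Uma: Alice:1, Ben:1, Fay:4, Iris:2, Mona:1, Nadia:3, Oskar:2, Wes:3, Zara:4. Sum = 21.
n = 10, so closeness = 9/21 = 3/7.

3/7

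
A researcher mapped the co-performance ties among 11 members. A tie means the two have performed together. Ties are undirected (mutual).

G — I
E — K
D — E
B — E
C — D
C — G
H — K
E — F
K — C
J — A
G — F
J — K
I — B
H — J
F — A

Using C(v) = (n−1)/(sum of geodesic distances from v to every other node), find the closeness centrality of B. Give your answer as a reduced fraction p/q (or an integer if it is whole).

Distances from B: A:3, C:3, D:2, E:1, F:2, G:2, H:3, I:1, J:3, K:2. Sum = 22.
n = 11, so closeness = 10/22 = 5/11.

5/11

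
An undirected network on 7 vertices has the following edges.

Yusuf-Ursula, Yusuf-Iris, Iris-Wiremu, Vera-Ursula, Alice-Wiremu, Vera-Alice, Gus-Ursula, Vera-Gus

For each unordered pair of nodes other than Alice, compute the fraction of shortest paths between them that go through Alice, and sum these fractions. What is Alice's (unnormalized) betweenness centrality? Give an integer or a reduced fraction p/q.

Pairs whose geodesics pass through Alice — Gus–Wiremu: 1; Vera–Wiremu: 1; Vera–Iris: 1/2; Wiremu–Ursula: 1/2.
All other pairs contribute 0.
Summing the contributions gives betweenness(Alice) = 3.

3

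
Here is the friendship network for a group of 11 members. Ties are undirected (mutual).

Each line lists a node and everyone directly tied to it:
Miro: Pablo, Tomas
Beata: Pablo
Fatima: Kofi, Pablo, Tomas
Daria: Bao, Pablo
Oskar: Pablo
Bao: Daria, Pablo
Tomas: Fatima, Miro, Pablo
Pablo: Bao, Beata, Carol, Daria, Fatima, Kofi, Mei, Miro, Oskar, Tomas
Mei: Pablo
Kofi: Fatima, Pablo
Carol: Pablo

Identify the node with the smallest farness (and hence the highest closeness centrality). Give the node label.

Farness (sum of distances to all others) for each node — Bao:18, Beata:19, Carol:19, Daria:18, Fatima:17, Kofi:18, Mei:19, Miro:18, Oskar:19, Pablo:10, Tomas:17.
The smallest farness is 10, for Pablo, so Pablo has the highest closeness.

Pablo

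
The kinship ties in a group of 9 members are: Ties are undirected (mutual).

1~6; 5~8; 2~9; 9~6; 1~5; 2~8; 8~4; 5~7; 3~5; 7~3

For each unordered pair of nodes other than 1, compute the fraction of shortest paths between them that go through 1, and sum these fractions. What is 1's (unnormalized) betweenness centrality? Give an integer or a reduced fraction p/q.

Pairs whose geodesics pass through 1 — 9–5: 1/2; 9–7: 1/2; 9–3: 1/2; 5–6: 1; 6–4: 1/2; 6–7: 1; 6–3: 1; 6–8: 1/2.
All other pairs contribute 0.
Summing the contributions gives betweenness(1) = 11/2.

11/2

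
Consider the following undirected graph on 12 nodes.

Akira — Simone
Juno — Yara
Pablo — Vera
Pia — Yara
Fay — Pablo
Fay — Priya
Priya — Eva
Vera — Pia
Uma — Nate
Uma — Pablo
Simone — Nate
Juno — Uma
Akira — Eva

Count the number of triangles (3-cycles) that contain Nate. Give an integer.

Nate's neighbors are Simone and Uma, but none of them are tied to each other, so no triangle contains Nate.

0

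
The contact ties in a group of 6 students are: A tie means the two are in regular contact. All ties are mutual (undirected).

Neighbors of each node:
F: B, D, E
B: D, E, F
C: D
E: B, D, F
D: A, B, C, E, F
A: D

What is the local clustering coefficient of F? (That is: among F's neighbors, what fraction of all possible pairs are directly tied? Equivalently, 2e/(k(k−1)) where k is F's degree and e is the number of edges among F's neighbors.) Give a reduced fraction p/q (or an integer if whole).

1

F's neighbors: B, D, and E (k = 3).
Possible neighbor pairs: C(3,2) = 3. Edges among them: B–D, B–E, D–E → e = 3.
Clustering(F) = 3/3 = 1.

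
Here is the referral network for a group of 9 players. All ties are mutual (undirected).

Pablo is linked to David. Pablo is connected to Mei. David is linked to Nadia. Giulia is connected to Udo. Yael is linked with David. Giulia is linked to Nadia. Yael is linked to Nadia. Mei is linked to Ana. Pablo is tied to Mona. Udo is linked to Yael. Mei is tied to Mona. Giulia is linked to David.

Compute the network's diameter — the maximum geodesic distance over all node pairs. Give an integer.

Eccentricity of each node (its greatest distance to any other): Ana:5, David:3, Giulia:4, Mei:4, Mona:4, Nadia:4, Pablo:3, Udo:5, Yael:4.
The maximum eccentricity is 5, realized for instance by the pair Udo–Ana via Udo – Giulia – David – Pablo – Mei – Ana. So the diameter is 5.

5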